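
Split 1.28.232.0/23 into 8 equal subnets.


New prefix = 23 + 3 = 26
Each subnet has 64 addresses
  1.28.232.0/26
  1.28.232.64/26
  1.28.232.128/26
  1.28.232.192/26
  1.28.233.0/26
  1.28.233.64/26
  1.28.233.128/26
  1.28.233.192/26
Subnets: 1.28.232.0/26, 1.28.232.64/26, 1.28.232.128/26, 1.28.232.192/26, 1.28.233.0/26, 1.28.233.64/26, 1.28.233.128/26, 1.28.233.192/26


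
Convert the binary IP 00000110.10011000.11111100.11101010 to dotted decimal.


00000110 = 6
10011000 = 152
11111100 = 252
11101010 = 234
IP: 6.152.252.234


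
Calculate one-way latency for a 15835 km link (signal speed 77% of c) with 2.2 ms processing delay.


Speed = 0.77 * 3e5 km/s = 231000 km/s
Propagation delay = 15835 / 231000 = 0.0685 s = 68.5498 ms
Processing delay = 2.2 ms
Total one-way latency = 70.7498 ms


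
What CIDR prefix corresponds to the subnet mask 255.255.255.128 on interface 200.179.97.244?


Binary: 11111111.11111111.11111111.10000000
Count leading 1s
Prefix: /25


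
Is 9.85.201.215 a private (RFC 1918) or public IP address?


RFC 1918 private ranges:
  10.0.0.0/8 (10.0.0.0 - 10.255.255.255)
  172.16.0.0/12 (172.16.0.0 - 172.31.255.255)
  192.168.0.0/16 (192.168.0.0 - 192.168.255.255)
Public (not in any RFC 1918 range)


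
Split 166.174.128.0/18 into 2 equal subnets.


New prefix = 18 + 1 = 19
Each subnet has 8192 addresses
  166.174.128.0/19
  166.174.160.0/19
Subnets: 166.174.128.0/19, 166.174.160.0/19


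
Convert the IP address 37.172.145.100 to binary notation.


37 = 00100101
172 = 10101100
145 = 10010001
100 = 01100100
Binary: 00100101.10101100.10010001.01100100


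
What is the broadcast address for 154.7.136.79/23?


Network: 154.7.136.0/23
Host bits = 9
Set all host bits to 1:
Broadcast: 154.7.137.255


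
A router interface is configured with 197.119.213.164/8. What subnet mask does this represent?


/8 means 8 network bits, 24 host bits
Binary: 11111111000000000000000000000000
Mask: 255.0.0.0


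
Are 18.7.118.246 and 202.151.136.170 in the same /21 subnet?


Mask: 255.255.248.0
18.7.118.246 AND mask = 18.7.112.0
202.151.136.170 AND mask = 202.151.136.0
No, different subnets (18.7.112.0 vs 202.151.136.0)


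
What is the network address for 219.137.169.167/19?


IP:   11011011.10001001.10101001.10100111
Mask: 11111111.11111111.11100000.00000000
AND operation:
Net:  11011011.10001001.10100000.00000000
Network: 219.137.160.0/19


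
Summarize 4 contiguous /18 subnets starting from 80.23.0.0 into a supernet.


Original prefix: /18
Number of subnets: 4 = 2^2
New prefix = 18 - 2 = 16
Supernet: 80.23.0.0/16


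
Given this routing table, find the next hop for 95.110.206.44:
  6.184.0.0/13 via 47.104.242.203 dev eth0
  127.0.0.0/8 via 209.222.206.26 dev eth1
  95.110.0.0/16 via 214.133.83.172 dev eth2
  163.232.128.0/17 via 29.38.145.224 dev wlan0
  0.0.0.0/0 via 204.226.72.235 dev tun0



Longest prefix match for 95.110.206.44:
  /13 6.184.0.0: no
  /8 127.0.0.0: no
  /16 95.110.0.0: MATCH
  /17 163.232.128.0: no
  /0 0.0.0.0: MATCH
Selected: next-hop 214.133.83.172 via eth2 (matched /16)


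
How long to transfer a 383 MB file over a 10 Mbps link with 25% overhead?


Effective throughput = 10 * (1 - 25/100) = 7.5 Mbps
File size in Mb = 383 * 8 = 3064 Mb
Time = 3064 / 7.5
Time = 408.5333 seconds


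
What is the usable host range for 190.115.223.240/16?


Network: 190.115.0.0
Broadcast: 190.115.255.255
First usable = network + 1
Last usable = broadcast - 1
Range: 190.115.0.1 to 190.115.255.254


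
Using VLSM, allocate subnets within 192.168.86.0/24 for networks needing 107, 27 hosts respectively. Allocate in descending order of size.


107 hosts -> /25 (126 usable): 192.168.86.0/25
27 hosts -> /27 (30 usable): 192.168.86.128/27
Allocation: 192.168.86.0/25 (107 hosts, 126 usable); 192.168.86.128/27 (27 hosts, 30 usable)


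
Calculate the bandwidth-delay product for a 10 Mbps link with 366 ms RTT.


BDP = bandwidth * RTT
= 10 Mbps * 366 ms
= 10 * 1e6 * 366 / 1000 bits
= 3660000 bits
= 457500 bytes
= 446.7773 KB
BDP = 3660000 bits (457500 bytes)


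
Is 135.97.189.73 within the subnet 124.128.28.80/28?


Subnet network: 124.128.28.80
Test IP AND mask: 135.97.189.64
No, 135.97.189.73 is not in 124.128.28.80/28


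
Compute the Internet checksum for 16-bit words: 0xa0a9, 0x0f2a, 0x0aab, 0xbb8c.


Sum all words (with carry folding):
+ 0xa0a9 = 0xa0a9
+ 0x0f2a = 0xafd3
+ 0x0aab = 0xba7e
+ 0xbb8c = 0x760b
One's complement: ~0x760b
Checksum = 0x89f4


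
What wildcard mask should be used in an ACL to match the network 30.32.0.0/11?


Subnet mask: 255.224.0.0
Wildcard = 255.255.255.255 - subnet mask
255 - 255 = 0
255 - 224 = 31
255 - 0 = 255
255 - 0 = 255
Wildcard: 0.31.255.255


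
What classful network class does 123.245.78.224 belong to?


First octet: 123
Binary: 01111011
0xxxxxxx -> Class A (1-126)
Class A, default mask 255.0.0.0 (/8)


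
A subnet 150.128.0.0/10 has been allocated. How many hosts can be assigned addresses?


Host bits = 32 - 10 = 22
Total addresses = 2^22 = 4194304
Usable = total - 2 (network and broadcast)
Usable hosts: 4194302


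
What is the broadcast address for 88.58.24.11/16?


Network: 88.58.0.0/16
Host bits = 16
Set all host bits to 1:
Broadcast: 88.58.255.255


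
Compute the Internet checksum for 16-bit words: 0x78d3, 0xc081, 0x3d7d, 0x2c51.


Sum all words (with carry folding):
+ 0x78d3 = 0x78d3
+ 0xc081 = 0x3955
+ 0x3d7d = 0x76d2
+ 0x2c51 = 0xa323
One's complement: ~0xa323
Checksum = 0x5cdc


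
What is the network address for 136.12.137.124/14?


IP:   10001000.00001100.10001001.01111100
Mask: 11111111.11111100.00000000.00000000
AND operation:
Net:  10001000.00001100.00000000.00000000
Network: 136.12.0.0/14


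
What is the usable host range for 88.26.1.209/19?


Network: 88.26.0.0
Broadcast: 88.26.31.255
First usable = network + 1
Last usable = broadcast - 1
Range: 88.26.0.1 to 88.26.31.254


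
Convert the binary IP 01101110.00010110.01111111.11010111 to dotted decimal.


01101110 = 110
00010110 = 22
01111111 = 127
11010111 = 215
IP: 110.22.127.215


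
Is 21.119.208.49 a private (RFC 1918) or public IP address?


RFC 1918 private ranges:
  10.0.0.0/8 (10.0.0.0 - 10.255.255.255)
  172.16.0.0/12 (172.16.0.0 - 172.31.255.255)
  192.168.0.0/16 (192.168.0.0 - 192.168.255.255)
Public (not in any RFC 1918 range)


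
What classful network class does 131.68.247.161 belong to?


First octet: 131
Binary: 10000011
10xxxxxx -> Class B (128-191)
Class B, default mask 255.255.0.0 (/16)


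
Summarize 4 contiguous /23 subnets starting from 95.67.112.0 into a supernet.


Original prefix: /23
Number of subnets: 4 = 2^2
New prefix = 23 - 2 = 21
Supernet: 95.67.112.0/21


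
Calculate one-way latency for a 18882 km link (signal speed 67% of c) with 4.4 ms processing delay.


Speed = 0.67 * 3e5 km/s = 201000 km/s
Propagation delay = 18882 / 201000 = 0.0939 s = 93.9403 ms
Processing delay = 4.4 ms
Total one-way latency = 98.3403 ms


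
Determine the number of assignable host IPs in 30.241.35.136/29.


Host bits = 32 - 29 = 3
Total addresses = 2^3 = 8
Usable = total - 2 (network and broadcast)
Usable hosts: 6


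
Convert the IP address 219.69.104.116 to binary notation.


219 = 11011011
69 = 01000101
104 = 01101000
116 = 01110100
Binary: 11011011.01000101.01101000.01110100


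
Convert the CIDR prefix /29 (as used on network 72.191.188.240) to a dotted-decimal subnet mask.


/29 means 29 network bits, 3 host bits
Binary: 11111111111111111111111111111000
Mask: 255.255.255.248


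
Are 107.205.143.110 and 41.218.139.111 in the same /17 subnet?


Mask: 255.255.128.0
107.205.143.110 AND mask = 107.205.128.0
41.218.139.111 AND mask = 41.218.128.0
No, different subnets (107.205.128.0 vs 41.218.128.0)


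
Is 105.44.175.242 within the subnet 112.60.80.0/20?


Subnet network: 112.60.80.0
Test IP AND mask: 105.44.160.0
No, 105.44.175.242 is not in 112.60.80.0/20


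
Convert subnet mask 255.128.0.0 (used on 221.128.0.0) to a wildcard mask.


Subnet mask: 255.128.0.0
Wildcard = 255.255.255.255 - subnet mask
255 - 255 = 0
255 - 128 = 127
255 - 0 = 255
255 - 0 = 255
Wildcard: 0.127.255.255


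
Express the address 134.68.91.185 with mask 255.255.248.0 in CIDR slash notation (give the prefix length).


Binary: 11111111.11111111.11111000.00000000
Count leading 1s
Prefix: /21


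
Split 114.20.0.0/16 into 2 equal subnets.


New prefix = 16 + 1 = 17
Each subnet has 32768 addresses
  114.20.0.0/17
  114.20.128.0/17
Subnets: 114.20.0.0/17, 114.20.128.0/17


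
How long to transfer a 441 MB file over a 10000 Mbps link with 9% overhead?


Effective throughput = 10000 * (1 - 9/100) = 9100 Mbps
File size in Mb = 441 * 8 = 3528 Mb
Time = 3528 / 9100
Time = 0.3877 seconds


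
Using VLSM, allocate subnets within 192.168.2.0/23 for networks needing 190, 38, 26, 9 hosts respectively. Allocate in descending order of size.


190 hosts -> /24 (254 usable): 192.168.2.0/24
38 hosts -> /26 (62 usable): 192.168.3.0/26
26 hosts -> /27 (30 usable): 192.168.3.64/27
9 hosts -> /28 (14 usable): 192.168.3.96/28
Allocation: 192.168.2.0/24 (190 hosts, 254 usable); 192.168.3.0/26 (38 hosts, 62 usable); 192.168.3.64/27 (26 hosts, 30 usable); 192.168.3.96/28 (9 hosts, 14 usable)


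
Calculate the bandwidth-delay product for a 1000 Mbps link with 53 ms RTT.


BDP = bandwidth * RTT
= 1000 Mbps * 53 ms
= 1000 * 1e6 * 53 / 1000 bits
= 53000000 bits
= 6625000 bytes
= 6469.7266 KB
BDP = 53000000 bits (6625000 bytes)


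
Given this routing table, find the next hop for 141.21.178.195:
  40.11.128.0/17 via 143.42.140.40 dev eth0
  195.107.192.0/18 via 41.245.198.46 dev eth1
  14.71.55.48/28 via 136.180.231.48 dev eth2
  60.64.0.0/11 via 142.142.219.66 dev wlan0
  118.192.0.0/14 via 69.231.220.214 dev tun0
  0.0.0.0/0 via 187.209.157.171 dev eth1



Longest prefix match for 141.21.178.195:
  /17 40.11.128.0: no
  /18 195.107.192.0: no
  /28 14.71.55.48: no
  /11 60.64.0.0: no
  /14 118.192.0.0: no
  /0 0.0.0.0: MATCH
Selected: next-hop 187.209.157.171 via eth1 (matched /0)


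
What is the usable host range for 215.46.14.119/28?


Network: 215.46.14.112
Broadcast: 215.46.14.127
First usable = network + 1
Last usable = broadcast - 1
Range: 215.46.14.113 to 215.46.14.126


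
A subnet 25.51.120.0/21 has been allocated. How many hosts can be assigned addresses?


Host bits = 32 - 21 = 11
Total addresses = 2^11 = 2048
Usable = total - 2 (network and broadcast)
Usable hosts: 2046


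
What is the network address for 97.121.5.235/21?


IP:   01100001.01111001.00000101.11101011
Mask: 11111111.11111111.11111000.00000000
AND operation:
Net:  01100001.01111001.00000000.00000000
Network: 97.121.0.0/21


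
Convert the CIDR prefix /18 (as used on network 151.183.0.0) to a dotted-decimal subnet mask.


/18 means 18 network bits, 14 host bits
Binary: 11111111111111111100000000000000
Mask: 255.255.192.0


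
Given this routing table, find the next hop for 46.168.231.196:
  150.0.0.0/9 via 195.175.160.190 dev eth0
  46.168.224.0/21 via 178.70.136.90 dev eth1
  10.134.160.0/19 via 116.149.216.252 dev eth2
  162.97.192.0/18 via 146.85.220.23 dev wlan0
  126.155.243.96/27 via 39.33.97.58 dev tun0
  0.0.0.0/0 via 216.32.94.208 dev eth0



Longest prefix match for 46.168.231.196:
  /9 150.0.0.0: no
  /21 46.168.224.0: MATCH
  /19 10.134.160.0: no
  /18 162.97.192.0: no
  /27 126.155.243.96: no
  /0 0.0.0.0: MATCH
Selected: next-hop 178.70.136.90 via eth1 (matched /21)


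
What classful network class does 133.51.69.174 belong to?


First octet: 133
Binary: 10000101
10xxxxxx -> Class B (128-191)
Class B, default mask 255.255.0.0 (/16)


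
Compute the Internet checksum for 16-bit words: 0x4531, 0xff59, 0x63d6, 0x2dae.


Sum all words (with carry folding):
+ 0x4531 = 0x4531
+ 0xff59 = 0x448b
+ 0x63d6 = 0xa861
+ 0x2dae = 0xd60f
One's complement: ~0xd60f
Checksum = 0x29f0


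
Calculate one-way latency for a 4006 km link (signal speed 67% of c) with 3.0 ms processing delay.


Speed = 0.67 * 3e5 km/s = 201000 km/s
Propagation delay = 4006 / 201000 = 0.0199 s = 19.9303 ms
Processing delay = 3.0 ms
Total one-way latency = 22.9303 ms


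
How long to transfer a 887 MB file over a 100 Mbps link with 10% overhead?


Effective throughput = 100 * (1 - 10/100) = 90 Mbps
File size in Mb = 887 * 8 = 7096 Mb
Time = 7096 / 90
Time = 78.8444 seconds


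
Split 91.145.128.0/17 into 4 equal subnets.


New prefix = 17 + 2 = 19
Each subnet has 8192 addresses
  91.145.128.0/19
  91.145.160.0/19
  91.145.192.0/19
  91.145.224.0/19
Subnets: 91.145.128.0/19, 91.145.160.0/19, 91.145.192.0/19, 91.145.224.0/19


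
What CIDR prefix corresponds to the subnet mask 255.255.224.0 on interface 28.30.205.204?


Binary: 11111111.11111111.11100000.00000000
Count leading 1s
Prefix: /19


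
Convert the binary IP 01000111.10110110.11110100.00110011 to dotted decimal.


01000111 = 71
10110110 = 182
11110100 = 244
00110011 = 51
IP: 71.182.244.51


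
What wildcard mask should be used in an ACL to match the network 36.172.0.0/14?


Subnet mask: 255.252.0.0
Wildcard = 255.255.255.255 - subnet mask
255 - 255 = 0
255 - 252 = 3
255 - 0 = 255
255 - 0 = 255
Wildcard: 0.3.255.255


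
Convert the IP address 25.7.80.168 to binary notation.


25 = 00011001
7 = 00000111
80 = 01010000
168 = 10101000
Binary: 00011001.00000111.01010000.10101000


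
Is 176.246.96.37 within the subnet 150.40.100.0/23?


Subnet network: 150.40.100.0
Test IP AND mask: 176.246.96.0
No, 176.246.96.37 is not in 150.40.100.0/23


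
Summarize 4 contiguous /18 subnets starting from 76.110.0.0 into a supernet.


Original prefix: /18
Number of subnets: 4 = 2^2
New prefix = 18 - 2 = 16
Supernet: 76.110.0.0/16


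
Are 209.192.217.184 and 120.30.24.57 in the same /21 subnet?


Mask: 255.255.248.0
209.192.217.184 AND mask = 209.192.216.0
120.30.24.57 AND mask = 120.30.24.0
No, different subnets (209.192.216.0 vs 120.30.24.0)


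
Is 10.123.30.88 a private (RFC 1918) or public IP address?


RFC 1918 private ranges:
  10.0.0.0/8 (10.0.0.0 - 10.255.255.255)
  172.16.0.0/12 (172.16.0.0 - 172.31.255.255)
  192.168.0.0/16 (192.168.0.0 - 192.168.255.255)
Private (in 10.0.0.0/8)


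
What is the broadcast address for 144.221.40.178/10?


Network: 144.192.0.0/10
Host bits = 22
Set all host bits to 1:
Broadcast: 144.255.255.255


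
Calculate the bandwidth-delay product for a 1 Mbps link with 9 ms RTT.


BDP = bandwidth * RTT
= 1 Mbps * 9 ms
= 1 * 1e6 * 9 / 1000 bits
= 9000 bits
= 1125 bytes
= 1.0986 KB
BDP = 9000 bits (1125 bytes)


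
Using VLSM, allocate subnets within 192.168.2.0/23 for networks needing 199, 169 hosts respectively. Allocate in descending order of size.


199 hosts -> /24 (254 usable): 192.168.2.0/24
169 hosts -> /24 (254 usable): 192.168.3.0/24
Allocation: 192.168.2.0/24 (199 hosts, 254 usable); 192.168.3.0/24 (169 hosts, 254 usable)


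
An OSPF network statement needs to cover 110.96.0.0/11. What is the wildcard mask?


Subnet mask: 255.224.0.0
Wildcard = 255.255.255.255 - subnet mask
255 - 255 = 0
255 - 224 = 31
255 - 0 = 255
255 - 0 = 255
Wildcard: 0.31.255.255


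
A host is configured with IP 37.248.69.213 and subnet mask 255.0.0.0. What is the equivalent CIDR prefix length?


Binary: 11111111.00000000.00000000.00000000
Count leading 1s
Prefix: /8


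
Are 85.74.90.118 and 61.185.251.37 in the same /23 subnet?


Mask: 255.255.254.0
85.74.90.118 AND mask = 85.74.90.0
61.185.251.37 AND mask = 61.185.250.0
No, different subnets (85.74.90.0 vs 61.185.250.0)


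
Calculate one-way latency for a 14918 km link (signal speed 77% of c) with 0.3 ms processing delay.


Speed = 0.77 * 3e5 km/s = 231000 km/s
Propagation delay = 14918 / 231000 = 0.0646 s = 64.5801 ms
Processing delay = 0.3 ms
Total one-way latency = 64.8801 ms


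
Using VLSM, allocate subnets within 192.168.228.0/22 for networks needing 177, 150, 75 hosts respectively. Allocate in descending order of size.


177 hosts -> /24 (254 usable): 192.168.228.0/24
150 hosts -> /24 (254 usable): 192.168.229.0/24
75 hosts -> /25 (126 usable): 192.168.230.0/25
Allocation: 192.168.228.0/24 (177 hosts, 254 usable); 192.168.229.0/24 (150 hosts, 254 usable); 192.168.230.0/25 (75 hosts, 126 usable)


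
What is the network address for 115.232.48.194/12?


IP:   01110011.11101000.00110000.11000010
Mask: 11111111.11110000.00000000.00000000
AND operation:
Net:  01110011.11100000.00000000.00000000
Network: 115.224.0.0/12


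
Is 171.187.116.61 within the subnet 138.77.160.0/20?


Subnet network: 138.77.160.0
Test IP AND mask: 171.187.112.0
No, 171.187.116.61 is not in 138.77.160.0/20


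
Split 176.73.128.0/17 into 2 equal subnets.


New prefix = 17 + 1 = 18
Each subnet has 16384 addresses
  176.73.128.0/18
  176.73.192.0/18
Subnets: 176.73.128.0/18, 176.73.192.0/18


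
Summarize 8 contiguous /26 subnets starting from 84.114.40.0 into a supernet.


Original prefix: /26
Number of subnets: 8 = 2^3
New prefix = 26 - 3 = 23
Supernet: 84.114.40.0/23


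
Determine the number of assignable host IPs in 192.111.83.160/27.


Host bits = 32 - 27 = 5
Total addresses = 2^5 = 32
Usable = total - 2 (network and broadcast)
Usable hosts: 30


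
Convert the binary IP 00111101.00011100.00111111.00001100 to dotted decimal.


00111101 = 61
00011100 = 28
00111111 = 63
00001100 = 12
IP: 61.28.63.12


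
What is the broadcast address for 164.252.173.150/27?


Network: 164.252.173.128/27
Host bits = 5
Set all host bits to 1:
Broadcast: 164.252.173.159


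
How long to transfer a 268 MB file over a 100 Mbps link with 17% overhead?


Effective throughput = 100 * (1 - 17/100) = 83 Mbps
File size in Mb = 268 * 8 = 2144 Mb
Time = 2144 / 83
Time = 25.8313 seconds


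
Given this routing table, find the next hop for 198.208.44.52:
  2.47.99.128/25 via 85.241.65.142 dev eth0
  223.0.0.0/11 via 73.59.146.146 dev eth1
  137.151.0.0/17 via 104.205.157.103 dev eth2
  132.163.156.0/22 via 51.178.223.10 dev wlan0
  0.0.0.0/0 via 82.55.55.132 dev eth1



Longest prefix match for 198.208.44.52:
  /25 2.47.99.128: no
  /11 223.0.0.0: no
  /17 137.151.0.0: no
  /22 132.163.156.0: no
  /0 0.0.0.0: MATCH
Selected: next-hop 82.55.55.132 via eth1 (matched /0)


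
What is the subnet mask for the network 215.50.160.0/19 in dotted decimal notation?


/19 means 19 network bits, 13 host bits
Binary: 11111111111111111110000000000000
Mask: 255.255.224.0


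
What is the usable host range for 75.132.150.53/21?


Network: 75.132.144.0
Broadcast: 75.132.151.255
First usable = network + 1
Last usable = broadcast - 1
Range: 75.132.144.1 to 75.132.151.254


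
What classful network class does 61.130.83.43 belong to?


First octet: 61
Binary: 00111101
0xxxxxxx -> Class A (1-126)
Class A, default mask 255.0.0.0 (/8)


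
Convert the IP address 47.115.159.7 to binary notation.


47 = 00101111
115 = 01110011
159 = 10011111
7 = 00000111
Binary: 00101111.01110011.10011111.00000111


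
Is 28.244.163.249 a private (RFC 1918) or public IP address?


RFC 1918 private ranges:
  10.0.0.0/8 (10.0.0.0 - 10.255.255.255)
  172.16.0.0/12 (172.16.0.0 - 172.31.255.255)
  192.168.0.0/16 (192.168.0.0 - 192.168.255.255)
Public (not in any RFC 1918 range)


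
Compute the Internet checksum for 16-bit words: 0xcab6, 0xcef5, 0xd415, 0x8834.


Sum all words (with carry folding):
+ 0xcab6 = 0xcab6
+ 0xcef5 = 0x99ac
+ 0xd415 = 0x6dc2
+ 0x8834 = 0xf5f6
One's complement: ~0xf5f6
Checksum = 0x0a09


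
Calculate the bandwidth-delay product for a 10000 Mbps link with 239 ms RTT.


BDP = bandwidth * RTT
= 10000 Mbps * 239 ms
= 10000 * 1e6 * 239 / 1000 bits
= 2390000000 bits
= 298750000 bytes
= 291748.0469 KB
BDP = 2390000000 bits (298750000 bytes)


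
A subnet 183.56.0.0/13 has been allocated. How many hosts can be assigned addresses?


Host bits = 32 - 13 = 19
Total addresses = 2^19 = 524288
Usable = total - 2 (network and broadcast)
Usable hosts: 524286


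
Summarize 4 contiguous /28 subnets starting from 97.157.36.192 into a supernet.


Original prefix: /28
Number of subnets: 4 = 2^2
New prefix = 28 - 2 = 26
Supernet: 97.157.36.192/26


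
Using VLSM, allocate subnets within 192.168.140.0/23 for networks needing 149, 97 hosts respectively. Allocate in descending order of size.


149 hosts -> /24 (254 usable): 192.168.140.0/24
97 hosts -> /25 (126 usable): 192.168.141.0/25
Allocation: 192.168.140.0/24 (149 hosts, 254 usable); 192.168.141.0/25 (97 hosts, 126 usable)


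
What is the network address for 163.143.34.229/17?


IP:   10100011.10001111.00100010.11100101
Mask: 11111111.11111111.10000000.00000000
AND operation:
Net:  10100011.10001111.00000000.00000000
Network: 163.143.0.0/17


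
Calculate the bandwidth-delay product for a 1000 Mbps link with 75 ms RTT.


BDP = bandwidth * RTT
= 1000 Mbps * 75 ms
= 1000 * 1e6 * 75 / 1000 bits
= 75000000 bits
= 9375000 bytes
= 9155.2734 KB
BDP = 75000000 bits (9375000 bytes)


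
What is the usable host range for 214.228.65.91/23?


Network: 214.228.64.0
Broadcast: 214.228.65.255
First usable = network + 1
Last usable = broadcast - 1
Range: 214.228.64.1 to 214.228.65.254


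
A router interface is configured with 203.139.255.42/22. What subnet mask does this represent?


/22 means 22 network bits, 10 host bits
Binary: 11111111111111111111110000000000
Mask: 255.255.252.0


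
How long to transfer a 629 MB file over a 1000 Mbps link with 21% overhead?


Effective throughput = 1000 * (1 - 21/100) = 790 Mbps
File size in Mb = 629 * 8 = 5032 Mb
Time = 5032 / 790
Time = 6.3696 seconds


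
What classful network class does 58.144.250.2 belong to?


First octet: 58
Binary: 00111010
0xxxxxxx -> Class A (1-126)
Class A, default mask 255.0.0.0 (/8)


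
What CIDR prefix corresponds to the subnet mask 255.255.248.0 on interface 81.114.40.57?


Binary: 11111111.11111111.11111000.00000000
Count leading 1s
Prefix: /21


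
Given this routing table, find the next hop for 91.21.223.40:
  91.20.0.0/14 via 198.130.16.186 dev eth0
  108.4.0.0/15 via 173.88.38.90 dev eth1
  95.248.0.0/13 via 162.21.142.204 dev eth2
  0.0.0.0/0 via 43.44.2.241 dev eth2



Longest prefix match for 91.21.223.40:
  /14 91.20.0.0: MATCH
  /15 108.4.0.0: no
  /13 95.248.0.0: no
  /0 0.0.0.0: MATCH
Selected: next-hop 198.130.16.186 via eth0 (matched /14)


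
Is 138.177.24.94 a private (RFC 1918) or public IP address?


RFC 1918 private ranges:
  10.0.0.0/8 (10.0.0.0 - 10.255.255.255)
  172.16.0.0/12 (172.16.0.0 - 172.31.255.255)
  192.168.0.0/16 (192.168.0.0 - 192.168.255.255)
Public (not in any RFC 1918 range)


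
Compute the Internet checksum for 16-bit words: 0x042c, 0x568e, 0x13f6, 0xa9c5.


Sum all words (with carry folding):
+ 0x042c = 0x042c
+ 0x568e = 0x5aba
+ 0x13f6 = 0x6eb0
+ 0xa9c5 = 0x1876
One's complement: ~0x1876
Checksum = 0xe789


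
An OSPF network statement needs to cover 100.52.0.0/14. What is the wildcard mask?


Subnet mask: 255.252.0.0
Wildcard = 255.255.255.255 - subnet mask
255 - 255 = 0
255 - 252 = 3
255 - 0 = 255
255 - 0 = 255
Wildcard: 0.3.255.255


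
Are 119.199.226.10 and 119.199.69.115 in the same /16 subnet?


Mask: 255.255.0.0
119.199.226.10 AND mask = 119.199.0.0
119.199.69.115 AND mask = 119.199.0.0
Yes, same subnet (119.199.0.0)


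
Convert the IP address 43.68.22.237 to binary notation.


43 = 00101011
68 = 01000100
22 = 00010110
237 = 11101101
Binary: 00101011.01000100.00010110.11101101


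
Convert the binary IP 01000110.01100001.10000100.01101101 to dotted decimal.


01000110 = 70
01100001 = 97
10000100 = 132
01101101 = 109
IP: 70.97.132.109


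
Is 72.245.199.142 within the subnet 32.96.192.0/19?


Subnet network: 32.96.192.0
Test IP AND mask: 72.245.192.0
No, 72.245.199.142 is not in 32.96.192.0/19


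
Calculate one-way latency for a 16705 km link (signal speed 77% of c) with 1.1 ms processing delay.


Speed = 0.77 * 3e5 km/s = 231000 km/s
Propagation delay = 16705 / 231000 = 0.0723 s = 72.316 ms
Processing delay = 1.1 ms
Total one-way latency = 73.416 ms


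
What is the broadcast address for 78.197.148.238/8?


Network: 78.0.0.0/8
Host bits = 24
Set all host bits to 1:
Broadcast: 78.255.255.255


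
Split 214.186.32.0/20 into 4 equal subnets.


New prefix = 20 + 2 = 22
Each subnet has 1024 addresses
  214.186.32.0/22
  214.186.36.0/22
  214.186.40.0/22
  214.186.44.0/22
Subnets: 214.186.32.0/22, 214.186.36.0/22, 214.186.40.0/22, 214.186.44.0/22


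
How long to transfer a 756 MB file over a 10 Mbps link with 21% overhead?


Effective throughput = 10 * (1 - 21/100) = 7.9 Mbps
File size in Mb = 756 * 8 = 6048 Mb
Time = 6048 / 7.9
Time = 765.5696 seconds


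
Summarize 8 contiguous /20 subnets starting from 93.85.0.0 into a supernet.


Original prefix: /20
Number of subnets: 8 = 2^3
New prefix = 20 - 3 = 17
Supernet: 93.85.0.0/17


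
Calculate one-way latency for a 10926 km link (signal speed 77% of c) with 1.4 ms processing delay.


Speed = 0.77 * 3e5 km/s = 231000 km/s
Propagation delay = 10926 / 231000 = 0.0473 s = 47.2987 ms
Processing delay = 1.4 ms
Total one-way latency = 48.6987 ms


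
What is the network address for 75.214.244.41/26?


IP:   01001011.11010110.11110100.00101001
Mask: 11111111.11111111.11111111.11000000
AND operation:
Net:  01001011.11010110.11110100.00000000
Network: 75.214.244.0/26


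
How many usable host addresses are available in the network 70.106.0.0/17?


Host bits = 32 - 17 = 15
Total addresses = 2^15 = 32768
Usable = total - 2 (network and broadcast)
Usable hosts: 32766


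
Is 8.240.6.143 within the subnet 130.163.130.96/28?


Subnet network: 130.163.130.96
Test IP AND mask: 8.240.6.128
No, 8.240.6.143 is not in 130.163.130.96/28


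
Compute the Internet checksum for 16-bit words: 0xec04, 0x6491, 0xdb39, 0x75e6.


Sum all words (with carry folding):
+ 0xec04 = 0xec04
+ 0x6491 = 0x5096
+ 0xdb39 = 0x2bd0
+ 0x75e6 = 0xa1b6
One's complement: ~0xa1b6
Checksum = 0x5e49


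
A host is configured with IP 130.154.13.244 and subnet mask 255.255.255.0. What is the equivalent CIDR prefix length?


Binary: 11111111.11111111.11111111.00000000
Count leading 1s
Prefix: /24


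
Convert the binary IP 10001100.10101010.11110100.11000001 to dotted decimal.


10001100 = 140
10101010 = 170
11110100 = 244
11000001 = 193
IP: 140.170.244.193


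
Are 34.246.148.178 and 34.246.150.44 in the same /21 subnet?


Mask: 255.255.248.0
34.246.148.178 AND mask = 34.246.144.0
34.246.150.44 AND mask = 34.246.144.0
Yes, same subnet (34.246.144.0)


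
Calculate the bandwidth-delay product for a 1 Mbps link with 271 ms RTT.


BDP = bandwidth * RTT
= 1 Mbps * 271 ms
= 1 * 1e6 * 271 / 1000 bits
= 271000 bits
= 33875 bytes
= 33.0811 KB
BDP = 271000 bits (33875 bytes)


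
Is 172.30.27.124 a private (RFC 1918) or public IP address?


RFC 1918 private ranges:
  10.0.0.0/8 (10.0.0.0 - 10.255.255.255)
  172.16.0.0/12 (172.16.0.0 - 172.31.255.255)
  192.168.0.0/16 (192.168.0.0 - 192.168.255.255)
Private (in 172.16.0.0/12)


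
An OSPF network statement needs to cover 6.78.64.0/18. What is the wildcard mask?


Subnet mask: 255.255.192.0
Wildcard = 255.255.255.255 - subnet mask
255 - 255 = 0
255 - 255 = 0
255 - 192 = 63
255 - 0 = 255
Wildcard: 0.0.63.255


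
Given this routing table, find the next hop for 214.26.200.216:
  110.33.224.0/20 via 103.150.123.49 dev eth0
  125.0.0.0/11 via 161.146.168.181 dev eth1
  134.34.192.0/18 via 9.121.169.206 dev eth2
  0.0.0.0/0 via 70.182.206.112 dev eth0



Longest prefix match for 214.26.200.216:
  /20 110.33.224.0: no
  /11 125.0.0.0: no
  /18 134.34.192.0: no
  /0 0.0.0.0: MATCH
Selected: next-hop 70.182.206.112 via eth0 (matched /0)


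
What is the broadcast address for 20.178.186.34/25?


Network: 20.178.186.0/25
Host bits = 7
Set all host bits to 1:
Broadcast: 20.178.186.127


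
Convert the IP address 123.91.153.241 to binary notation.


123 = 01111011
91 = 01011011
153 = 10011001
241 = 11110001
Binary: 01111011.01011011.10011001.11110001


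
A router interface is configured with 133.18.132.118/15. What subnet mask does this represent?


/15 means 15 network bits, 17 host bits
Binary: 11111111111111100000000000000000
Mask: 255.254.0.0


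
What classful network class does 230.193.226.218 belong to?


First octet: 230
Binary: 11100110
1110xxxx -> Class D (224-239)
Class D (multicast), default mask N/A


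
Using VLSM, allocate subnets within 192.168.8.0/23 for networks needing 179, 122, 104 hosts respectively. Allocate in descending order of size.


179 hosts -> /24 (254 usable): 192.168.8.0/24
122 hosts -> /25 (126 usable): 192.168.9.0/25
104 hosts -> /25 (126 usable): 192.168.9.128/25
Allocation: 192.168.8.0/24 (179 hosts, 254 usable); 192.168.9.0/25 (122 hosts, 126 usable); 192.168.9.128/25 (104 hosts, 126 usable)


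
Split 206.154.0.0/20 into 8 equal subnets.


New prefix = 20 + 3 = 23
Each subnet has 512 addresses
  206.154.0.0/23
  206.154.2.0/23
  206.154.4.0/23
  206.154.6.0/23
  206.154.8.0/23
  206.154.10.0/23
  206.154.12.0/23
  206.154.14.0/23
Subnets: 206.154.0.0/23, 206.154.2.0/23, 206.154.4.0/23, 206.154.6.0/23, 206.154.8.0/23, 206.154.10.0/23, 206.154.12.0/23, 206.154.14.0/23


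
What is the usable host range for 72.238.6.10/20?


Network: 72.238.0.0
Broadcast: 72.238.15.255
First usable = network + 1
Last usable = broadcast - 1
Range: 72.238.0.1 to 72.238.15.254


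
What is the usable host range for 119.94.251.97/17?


Network: 119.94.128.0
Broadcast: 119.94.255.255
First usable = network + 1
Last usable = broadcast - 1
Range: 119.94.128.1 to 119.94.255.254


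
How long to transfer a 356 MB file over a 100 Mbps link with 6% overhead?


Effective throughput = 100 * (1 - 6/100) = 94 Mbps
File size in Mb = 356 * 8 = 2848 Mb
Time = 2848 / 94
Time = 30.2979 seconds


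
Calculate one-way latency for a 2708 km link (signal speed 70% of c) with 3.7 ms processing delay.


Speed = 0.7 * 3e5 km/s = 210000 km/s
Propagation delay = 2708 / 210000 = 0.0129 s = 12.8952 ms
Processing delay = 3.7 ms
Total one-way latency = 16.5952 ms


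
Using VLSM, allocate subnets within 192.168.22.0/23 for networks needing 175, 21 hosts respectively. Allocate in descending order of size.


175 hosts -> /24 (254 usable): 192.168.22.0/24
21 hosts -> /27 (30 usable): 192.168.23.0/27
Allocation: 192.168.22.0/24 (175 hosts, 254 usable); 192.168.23.0/27 (21 hosts, 30 usable)


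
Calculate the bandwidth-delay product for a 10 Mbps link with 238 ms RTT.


BDP = bandwidth * RTT
= 10 Mbps * 238 ms
= 10 * 1e6 * 238 / 1000 bits
= 2380000 bits
= 297500 bytes
= 290.5273 KB
BDP = 2380000 bits (297500 bytes)


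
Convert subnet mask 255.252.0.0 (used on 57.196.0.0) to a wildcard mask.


Subnet mask: 255.252.0.0
Wildcard = 255.255.255.255 - subnet mask
255 - 255 = 0
255 - 252 = 3
255 - 0 = 255
255 - 0 = 255
Wildcard: 0.3.255.255


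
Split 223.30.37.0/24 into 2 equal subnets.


New prefix = 24 + 1 = 25
Each subnet has 128 addresses
  223.30.37.0/25
  223.30.37.128/25
Subnets: 223.30.37.0/25, 223.30.37.128/25


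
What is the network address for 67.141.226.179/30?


IP:   01000011.10001101.11100010.10110011
Mask: 11111111.11111111.11111111.11111100
AND operation:
Net:  01000011.10001101.11100010.10110000
Network: 67.141.226.176/30


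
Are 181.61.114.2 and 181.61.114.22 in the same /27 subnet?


Mask: 255.255.255.224
181.61.114.2 AND mask = 181.61.114.0
181.61.114.22 AND mask = 181.61.114.0
Yes, same subnet (181.61.114.0)


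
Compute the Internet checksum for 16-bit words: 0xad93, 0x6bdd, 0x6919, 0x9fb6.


Sum all words (with carry folding):
+ 0xad93 = 0xad93
+ 0x6bdd = 0x1971
+ 0x6919 = 0x828a
+ 0x9fb6 = 0x2241
One's complement: ~0x2241
Checksum = 0xddbe


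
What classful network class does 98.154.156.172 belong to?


First octet: 98
Binary: 01100010
0xxxxxxx -> Class A (1-126)
Class A, default mask 255.0.0.0 (/8)


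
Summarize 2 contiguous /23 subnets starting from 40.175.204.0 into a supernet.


Original prefix: /23
Number of subnets: 2 = 2^1
New prefix = 23 - 1 = 22
Supernet: 40.175.204.0/22


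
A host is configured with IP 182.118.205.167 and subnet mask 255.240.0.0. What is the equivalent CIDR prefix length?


Binary: 11111111.11110000.00000000.00000000
Count leading 1s
Prefix: /12


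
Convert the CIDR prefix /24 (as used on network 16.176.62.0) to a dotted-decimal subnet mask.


/24 means 24 network bits, 8 host bits
Binary: 11111111111111111111111100000000
Mask: 255.255.255.0


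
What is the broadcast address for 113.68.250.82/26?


Network: 113.68.250.64/26
Host bits = 6
Set all host bits to 1:
Broadcast: 113.68.250.127


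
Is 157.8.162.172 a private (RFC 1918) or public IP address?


RFC 1918 private ranges:
  10.0.0.0/8 (10.0.0.0 - 10.255.255.255)
  172.16.0.0/12 (172.16.0.0 - 172.31.255.255)
  192.168.0.0/16 (192.168.0.0 - 192.168.255.255)
Public (not in any RFC 1918 range)


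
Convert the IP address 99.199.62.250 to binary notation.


99 = 01100011
199 = 11000111
62 = 00111110
250 = 11111010
Binary: 01100011.11000111.00111110.11111010


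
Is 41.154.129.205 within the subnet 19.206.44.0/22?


Subnet network: 19.206.44.0
Test IP AND mask: 41.154.128.0
No, 41.154.129.205 is not in 19.206.44.0/22


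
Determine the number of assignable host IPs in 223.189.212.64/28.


Host bits = 32 - 28 = 4
Total addresses = 2^4 = 16
Usable = total - 2 (network and broadcast)
Usable hosts: 14


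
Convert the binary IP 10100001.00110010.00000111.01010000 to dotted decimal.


10100001 = 161
00110010 = 50
00000111 = 7
01010000 = 80
IP: 161.50.7.80


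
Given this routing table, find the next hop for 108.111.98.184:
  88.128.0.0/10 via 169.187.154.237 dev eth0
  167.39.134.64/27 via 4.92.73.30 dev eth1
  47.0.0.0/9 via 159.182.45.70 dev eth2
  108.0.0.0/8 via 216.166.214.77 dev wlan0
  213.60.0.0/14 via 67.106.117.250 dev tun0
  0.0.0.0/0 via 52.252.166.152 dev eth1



Longest prefix match for 108.111.98.184:
  /10 88.128.0.0: no
  /27 167.39.134.64: no
  /9 47.0.0.0: no
  /8 108.0.0.0: MATCH
  /14 213.60.0.0: no
  /0 0.0.0.0: MATCH
Selected: next-hop 216.166.214.77 via wlan0 (matched /8)


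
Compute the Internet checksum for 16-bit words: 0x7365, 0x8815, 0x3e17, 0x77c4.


Sum all words (with carry folding):
+ 0x7365 = 0x7365
+ 0x8815 = 0xfb7a
+ 0x3e17 = 0x3992
+ 0x77c4 = 0xb156
One's complement: ~0xb156
Checksum = 0x4ea9


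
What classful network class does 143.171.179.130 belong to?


First octet: 143
Binary: 10001111
10xxxxxx -> Class B (128-191)
Class B, default mask 255.255.0.0 (/16)


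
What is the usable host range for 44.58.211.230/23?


Network: 44.58.210.0
Broadcast: 44.58.211.255
First usable = network + 1
Last usable = broadcast - 1
Range: 44.58.210.1 to 44.58.211.254


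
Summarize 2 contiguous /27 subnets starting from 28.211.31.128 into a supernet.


Original prefix: /27
Number of subnets: 2 = 2^1
New prefix = 27 - 1 = 26
Supernet: 28.211.31.128/26


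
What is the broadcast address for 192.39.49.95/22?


Network: 192.39.48.0/22
Host bits = 10
Set all host bits to 1:
Broadcast: 192.39.51.255


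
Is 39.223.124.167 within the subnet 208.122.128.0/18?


Subnet network: 208.122.128.0
Test IP AND mask: 39.223.64.0
No, 39.223.124.167 is not in 208.122.128.0/18


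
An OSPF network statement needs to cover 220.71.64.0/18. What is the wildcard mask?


Subnet mask: 255.255.192.0
Wildcard = 255.255.255.255 - subnet mask
255 - 255 = 0
255 - 255 = 0
255 - 192 = 63
255 - 0 = 255
Wildcard: 0.0.63.255


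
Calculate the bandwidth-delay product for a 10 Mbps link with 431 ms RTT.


BDP = bandwidth * RTT
= 10 Mbps * 431 ms
= 10 * 1e6 * 431 / 1000 bits
= 4310000 bits
= 538750 bytes
= 526.123 KB
BDP = 4310000 bits (538750 bytes)


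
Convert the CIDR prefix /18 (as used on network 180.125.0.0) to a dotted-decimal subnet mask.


/18 means 18 network bits, 14 host bits
Binary: 11111111111111111100000000000000
Mask: 255.255.192.0


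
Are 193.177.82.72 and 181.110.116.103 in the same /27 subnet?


Mask: 255.255.255.224
193.177.82.72 AND mask = 193.177.82.64
181.110.116.103 AND mask = 181.110.116.96
No, different subnets (193.177.82.64 vs 181.110.116.96)


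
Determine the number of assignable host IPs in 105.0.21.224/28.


Host bits = 32 - 28 = 4
Total addresses = 2^4 = 16
Usable = total - 2 (network and broadcast)
Usable hosts: 14


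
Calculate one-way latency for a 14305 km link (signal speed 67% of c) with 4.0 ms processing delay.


Speed = 0.67 * 3e5 km/s = 201000 km/s
Propagation delay = 14305 / 201000 = 0.0712 s = 71.1692 ms
Processing delay = 4.0 ms
Total one-way latency = 75.1692 ms


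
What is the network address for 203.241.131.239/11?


IP:   11001011.11110001.10000011.11101111
Mask: 11111111.11100000.00000000.00000000
AND operation:
Net:  11001011.11100000.00000000.00000000
Network: 203.224.0.0/11


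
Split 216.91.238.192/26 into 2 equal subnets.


New prefix = 26 + 1 = 27
Each subnet has 32 addresses
  216.91.238.192/27
  216.91.238.224/27
Subnets: 216.91.238.192/27, 216.91.238.224/27


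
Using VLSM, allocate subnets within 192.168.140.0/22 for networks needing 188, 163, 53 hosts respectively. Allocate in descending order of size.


188 hosts -> /24 (254 usable): 192.168.140.0/24
163 hosts -> /24 (254 usable): 192.168.141.0/24
53 hosts -> /26 (62 usable): 192.168.142.0/26
Allocation: 192.168.140.0/24 (188 hosts, 254 usable); 192.168.141.0/24 (163 hosts, 254 usable); 192.168.142.0/26 (53 hosts, 62 usable)


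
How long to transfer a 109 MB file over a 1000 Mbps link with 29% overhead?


Effective throughput = 1000 * (1 - 29/100) = 710 Mbps
File size in Mb = 109 * 8 = 872 Mb
Time = 872 / 710
Time = 1.2282 seconds


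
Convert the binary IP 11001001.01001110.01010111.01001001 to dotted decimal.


11001001 = 201
01001110 = 78
01010111 = 87
01001001 = 73
IP: 201.78.87.73


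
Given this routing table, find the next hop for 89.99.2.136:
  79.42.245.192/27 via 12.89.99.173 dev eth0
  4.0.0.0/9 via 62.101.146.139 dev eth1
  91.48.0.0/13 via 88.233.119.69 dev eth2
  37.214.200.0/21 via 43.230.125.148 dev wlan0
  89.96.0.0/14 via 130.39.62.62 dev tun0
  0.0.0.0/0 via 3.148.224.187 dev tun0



Longest prefix match for 89.99.2.136:
  /27 79.42.245.192: no
  /9 4.0.0.0: no
  /13 91.48.0.0: no
  /21 37.214.200.0: no
  /14 89.96.0.0: MATCH
  /0 0.0.0.0: MATCH
Selected: next-hop 130.39.62.62 via tun0 (matched /14)


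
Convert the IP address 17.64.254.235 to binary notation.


17 = 00010001
64 = 01000000
254 = 11111110
235 = 11101011
Binary: 00010001.01000000.11111110.11101011


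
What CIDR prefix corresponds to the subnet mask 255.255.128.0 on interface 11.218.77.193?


Binary: 11111111.11111111.10000000.00000000
Count leading 1s
Prefix: /17


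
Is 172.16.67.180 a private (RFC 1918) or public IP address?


RFC 1918 private ranges:
  10.0.0.0/8 (10.0.0.0 - 10.255.255.255)
  172.16.0.0/12 (172.16.0.0 - 172.31.255.255)
  192.168.0.0/16 (192.168.0.0 - 192.168.255.255)
Private (in 172.16.0.0/12)


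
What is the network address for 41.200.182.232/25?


IP:   00101001.11001000.10110110.11101000
Mask: 11111111.11111111.11111111.10000000
AND operation:
Net:  00101001.11001000.10110110.10000000
Network: 41.200.182.128/25


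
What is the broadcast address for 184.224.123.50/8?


Network: 184.0.0.0/8
Host bits = 24
Set all host bits to 1:
Broadcast: 184.255.255.255
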